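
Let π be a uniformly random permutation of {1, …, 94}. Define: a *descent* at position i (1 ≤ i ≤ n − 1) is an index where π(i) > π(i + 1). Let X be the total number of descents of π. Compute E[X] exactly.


Write X = Σ X_I over i = 1, …, 93, with X_I the indicator of one descent.
There are 93 indicators.
For each fixed i, the pair (π(i), π(i+1)) is a uniformly random ordered pair of distinct values from {1, …, 94}; by symmetry P[π(i) > π(i+1)] = 1/2.
By linearity: E[X] = 93 · (1/2) = (94 − 1) · (1/2) = 93/2 ≈ 46.500.

E[X] = 93/2 = 46.500.


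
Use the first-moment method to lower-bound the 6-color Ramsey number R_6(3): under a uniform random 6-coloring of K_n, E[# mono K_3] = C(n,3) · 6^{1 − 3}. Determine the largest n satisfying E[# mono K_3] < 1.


We need C(n, 3) · 6^{1 − 3} < 1, i.e. C(n, 3) < 6^{3 − 1} = 36.
Check values of n near the boundary:
  n = 5: C(5, 3) = 10; 10 < 36? YES
  n = 6: C(6, 3) = 20; 20 < 36? YES
  n = 7: C(7, 3) = 35; 35 < 36? YES
  n = 8: C(8, 3) = 56; 56 < 36? NO
The largest n with C(n, 3) < 36 is n = 7 (where E[X] = 35/36 ≈ 0.972222). Hence R_6(3) > 7, i.e. R_6(3) ≥ 8.

Largest n = 7; hence R_6(3) > 7.


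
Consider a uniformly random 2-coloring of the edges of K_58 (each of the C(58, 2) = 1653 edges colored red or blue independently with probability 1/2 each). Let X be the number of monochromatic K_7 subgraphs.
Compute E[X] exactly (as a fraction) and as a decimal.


Let X = Σ_S X_S over the C(58, 7) = 300674088 subsets S of size 7, where X_S = 1 if the K_7 on S is monochromatic.
For a fixed S, the K_7 on S has C(7, 2) = 21 edges. P[all 21 edges red] = (1/2)^21, and likewise for blue, so P[monochromatic] = 2·(1/2)^21 = 2^{1 − 21} = 1/1048576.
By linearity: E[X] = C(58, 7) · 2^{1 − 21} = 300674088 · 1/1048576 = 37584261/131072.
Numerically: E[X] ≈ 286.745155.

E[X] = C(58,7)·2^(1−C(7,2)) = 37584261/131072 ≈ 286.745155.


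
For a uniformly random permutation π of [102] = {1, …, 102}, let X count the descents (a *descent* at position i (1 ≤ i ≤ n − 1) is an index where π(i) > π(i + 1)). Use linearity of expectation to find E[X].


Write X = Σ X_I over i = 1, …, 101, with X_I the indicator of one descent.
There are 101 indicators.
For each fixed i, the pair (π(i), π(i+1)) is a uniformly random ordered pair of distinct values from {1, …, 102}; by symmetry P[π(i) > π(i+1)] = 1/2.
By linearity: E[X] = 101 · (1/2) = (102 − 1) · (1/2) = 101/2 ≈ 50.500000.

E[X] = 101/2 = 50.500000.


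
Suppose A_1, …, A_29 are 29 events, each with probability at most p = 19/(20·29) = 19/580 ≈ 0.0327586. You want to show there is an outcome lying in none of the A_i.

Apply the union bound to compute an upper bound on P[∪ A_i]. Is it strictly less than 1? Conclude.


Union bound: P[∪_{i=1}^{29} A_i] ≤ Σ_i P[A_i] ≤ 29·p = 29·(19/580) = 19/20.
Numerically: 19/20 ≈ 0.9500000.
Is 19/20 < 1? YES.
Since P[∪ A_i] ≤ 19/20 < 1, the complement has P[∩ A_i^c] ≥ 1 − 19/20 = 1/20 > 0, so some outcome avoids every A_i.

29·p = 19/20 ≈ 0.9500000; existence CERTIFIED by the union bound.


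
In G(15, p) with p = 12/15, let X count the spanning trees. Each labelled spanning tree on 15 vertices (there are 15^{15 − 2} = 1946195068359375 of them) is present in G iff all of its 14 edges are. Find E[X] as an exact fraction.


K_15 has 15^{15 − 2} = 1946195068359375 labelled spanning trees.
For each such spanning tree H, let X_H = 1 if all 14 edges of H are present in G. Then P[X_H = 1] = p^{14} = (4/5)^{14} = 268435456/6103515625.
Summing the indicators: E[X] = Σ_H E[X_H] = 1946195068359375 · p^{14} = 1946195068359375 · 268435456/6103515625 = 427972821516288/5.
Numerically: E[X] ≈ 8.5595e+13.

E[X] = 1946195068359375 · (4/5)^{14} = 427972821516288/5 ≈ 8.5595e+13.


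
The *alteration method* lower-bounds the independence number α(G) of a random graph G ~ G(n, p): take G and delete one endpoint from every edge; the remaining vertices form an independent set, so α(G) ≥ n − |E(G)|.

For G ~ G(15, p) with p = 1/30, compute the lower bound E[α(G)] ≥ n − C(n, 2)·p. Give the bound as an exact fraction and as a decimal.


E[|E(G)|] = C(15, 2)·p = 105 · (1/30) = 7/2.
E[α(G)] ≥ n − E[|E(G)|] = 15 − 7/2 = 23/2.
Numerically: ≈ 11.500000.
(This is only a lower bound; the true E[α(G)] may be larger.)

E[α(G)] ≥ 23/2 ≈ 11.500000.


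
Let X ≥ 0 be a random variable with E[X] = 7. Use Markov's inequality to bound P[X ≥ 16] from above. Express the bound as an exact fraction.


μ = E[X] = 7, a = 16.
Markov: P[X ≥ 16] ≤ μ/a = (7)/16 = 7/16.
Numerically: ≈ 0.438.
(Since a = 16 > μ = 7.000, the bound 7/16 is < 1 and informative.)

P[X ≥ 16] ≤ 7/16 ≈ 0.438.


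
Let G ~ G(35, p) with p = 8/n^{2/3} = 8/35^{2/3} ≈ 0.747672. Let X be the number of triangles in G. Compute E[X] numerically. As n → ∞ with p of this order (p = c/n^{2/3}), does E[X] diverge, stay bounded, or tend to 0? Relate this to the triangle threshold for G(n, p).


Number of potential triangles: C(35, 3) = 6545.
Each occurs with probability p³ ≈ (0.747672)³ ≈ 4.17959184e-01.
By linearity: E[X] = C(35, 3)·p³ ≈ 6545 · 4.17959184e-01 ≈ 2735.542857.
Since α = 2/3 < 1, p = c/n^{2/3} ≫ 1/n is above the triangle threshold p ~ 1/n. Asymptotically E[X] ~ (c³/6)·n^{3(1−α)} = (8³/6)·n^{1} → ∞; triangles are abundant w.h.p.

E[X] ≈ 2735.542857; in regime p = Θ(1/n^{2/3}) E[X] diverges (above the triangle threshold p ~ 1/n).


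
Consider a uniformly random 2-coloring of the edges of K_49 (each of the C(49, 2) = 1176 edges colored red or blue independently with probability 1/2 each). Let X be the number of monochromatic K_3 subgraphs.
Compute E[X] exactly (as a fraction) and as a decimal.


Let X = Σ_S X_S over the C(49, 3) = 18424 subsets S of size 3, where X_S = 1 if the K_3 on S is monochromatic.
For a fixed S, the K_3 on S has C(3, 2) = 3 edges. P[all 3 edges red] = (1/2)^3, and likewise for blue, so P[monochromatic] = 2·(1/2)^3 = 2^{1 − 3} = 1/4.
Summing: E[X] = C(49, 3) · 2^{1 − 3} = 18424 · 1/4 = 4606.
Numerically: E[X] ≈ 4606.0000.

E[X] = C(49,3)·2^(1−C(3,2)) = 4606 ≈ 4606.0000.


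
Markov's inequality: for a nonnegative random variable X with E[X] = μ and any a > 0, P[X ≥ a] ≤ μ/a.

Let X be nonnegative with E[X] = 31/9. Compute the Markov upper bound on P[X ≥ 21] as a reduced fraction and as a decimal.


μ = E[X] = 31/9, a = 21.
Markov: P[X ≥ 21] ≤ μ/a = (31/9)/21 = 31/189.
Numerically: ≈ 0.164.
(Since a = 21 > μ = 3.444, the bound 31/189 is < 1 and informative.)

P[X ≥ 21] ≤ 31/189 ≈ 0.164.


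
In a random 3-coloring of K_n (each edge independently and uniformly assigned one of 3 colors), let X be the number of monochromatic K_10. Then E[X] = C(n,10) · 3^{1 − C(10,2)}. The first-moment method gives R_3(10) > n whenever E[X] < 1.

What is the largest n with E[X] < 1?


We need C(n, 10) · 3^{1 − 45} < 1, i.e. C(n, 10) < 3^{45 − 1} = 984770902183611232881.
Check values of n near the boundary:
  n = 572: C(572, 10) = 954640815642161682606; 954640815642161682606 < 984770902183611232881? YES
  n = 573: C(573, 10) = 971597135635805762226; 971597135635805762226 < 984770902183611232881? YES
  n = 574: C(574, 10) = 988824035203816502691; 988824035203816502691 < 984770902183611232881? NO
  n = 575: C(575, 10) = 1006325345561406175305; 1006325345561406175305 < 984770902183611232881? NO
  n = 576: C(576, 10) = 1024104945306307344480; 1024104945306307344480 < 984770902183611232881? NO
The largest n with C(n, 10) < 984770902183611232881 is n = 573 (where E[X] = 35985079097622435638/36472996377170786403 ≈ 0.9866225). Hence R_3(10) > 573, i.e. R_3(10) ≥ 574.

Largest n = 573; hence R_3(10) > 573.


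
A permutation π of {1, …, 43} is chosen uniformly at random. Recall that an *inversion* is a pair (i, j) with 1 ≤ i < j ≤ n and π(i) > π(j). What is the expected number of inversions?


Write X = Σ X_I over the C(43, 2) = 903 pairs i < j, with X_I the indicator of one inversion.
There are 903 indicators.
For each fixed pair i < j, the values π(i) and π(j) are two distinct elements of {1, …, 43} in uniformly random order; by symmetry P[π(i) > π(j)] = 1/2.
By linearity: E[X] = 903 · (1/2) = C(43, 2) · (1/2) = 903/2 = 903/2 ≈ 451.500000.

E[X] = 903/2 = 451.500000.


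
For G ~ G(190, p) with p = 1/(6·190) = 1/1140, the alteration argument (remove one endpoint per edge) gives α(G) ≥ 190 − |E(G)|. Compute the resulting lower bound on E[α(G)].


E[|E(G)|] = C(190, 2)·p = 17955 · (1/1140) = 63/4.
E[α(G)] ≥ n − E[|E(G)|] = 190 − 63/4 = 697/4.
Numerically: ≈ 174.250000.
(This is only a lower bound; the true E[α(G)] may be larger.)

E[α(G)] ≥ 697/4 ≈ 174.250000.


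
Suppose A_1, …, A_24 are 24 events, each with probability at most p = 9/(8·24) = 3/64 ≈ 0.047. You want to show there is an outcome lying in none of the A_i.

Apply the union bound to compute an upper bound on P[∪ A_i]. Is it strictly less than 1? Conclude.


Union bound: P[∪_{i=1}^{24} A_i] ≤ Σ_i P[A_i] ≤ 24·p = 24·(3/64) = 9/8.
Numerically: 9/8 ≈ 1.125.
Is 9/8 < 1? NO.
Since the bound 9/8 is ≥ 1, the union bound is uninformative here; it does NOT by itself certify existence.

24·p = 9/8 ≈ 1.125; existence NOT certified by the union bound.


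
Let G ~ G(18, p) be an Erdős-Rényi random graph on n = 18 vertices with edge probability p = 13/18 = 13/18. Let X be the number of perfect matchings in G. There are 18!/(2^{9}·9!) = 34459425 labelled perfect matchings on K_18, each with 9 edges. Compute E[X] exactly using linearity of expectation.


K_18 has 18!/(2^{9}·9!) = 34459425 labelled perfect matchings.
For each such perfect matching H, let X_H = 1 if all 9 edges of H are present in G. Then P[X_H = 1] = p^{9} = (13/18)^{9} = 10604499373/198359290368.
By linearity of expectation: E[X] = Σ_H E[X_H] = 34459425 · p^{9} = 34459425 · 10604499373/198359290368 = 4511419145758525/2448880128.
Numerically: E[X] ≈ 1.842e+06.

E[X] = 34459425 · (13/18)^{9} = 4511419145758525/2448880128 ≈ 1.842e+06.


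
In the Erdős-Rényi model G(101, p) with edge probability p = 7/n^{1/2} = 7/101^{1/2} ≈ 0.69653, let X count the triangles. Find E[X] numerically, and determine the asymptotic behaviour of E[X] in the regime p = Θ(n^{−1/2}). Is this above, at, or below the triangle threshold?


Number of potential triangles: C(101, 3) = 166650.
Each occurs with probability p³ ≈ (0.69653)³ ≈ 3.3791857e-01.
By linearity: E[X] = C(101, 3)·p³ ≈ 166650 · 3.3791857e-01 ≈ 56314.12978.
Since α = 1/2 < 1, p = c/n^{1/2} ≫ 1/n is above the triangle threshold p ~ 1/n. Asymptotically E[X] ~ (c³/6)·n^{3(1−α)} = (7³/6)·n^{1.5} → ∞; triangles are abundant w.h.p.

E[X] ≈ 56314.12978; in regime p = Θ(1/n^{1/2}) E[X] diverges (above the triangle threshold p ~ 1/n).


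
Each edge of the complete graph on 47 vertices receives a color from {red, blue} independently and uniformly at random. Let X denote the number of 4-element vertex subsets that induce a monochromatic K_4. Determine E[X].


Let X = Σ_S X_S over the C(47, 4) = 178365 subsets S of size 4, where X_S = 1 if the K_4 on S is monochromatic.
For a fixed S, the K_4 on S has C(4, 2) = 6 edges. P[all 6 edges red] = (1/2)^6, and likewise for blue, so P[monochromatic] = 2·(1/2)^6 = 2^{1 − 6} = 1/32.
By linearity: E[X] = C(47, 4) · 2^{1 − 6} = 178365 · 1/32 = 178365/32.
Numerically: E[X] ≈ 5573.906250.

E[X] = C(47,4)·2^(1−C(4,2)) = 178365/32 ≈ 5573.906250.


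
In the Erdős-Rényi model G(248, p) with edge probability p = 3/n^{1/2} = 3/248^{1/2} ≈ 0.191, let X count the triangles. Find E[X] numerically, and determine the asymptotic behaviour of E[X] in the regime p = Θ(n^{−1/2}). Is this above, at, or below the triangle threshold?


Number of potential triangles: C(248, 3) = 2511496.
Each occurs with probability p³ ≈ (0.191)³ ≈ 6.91331e-03.
By linearity: E[X] = C(248, 3)·p³ ≈ 2511496 · 6.91331e-03 ≈ 17362.759.
Since α = 1/2 < 1, p = c/n^{1/2} ≫ 1/n is above the triangle threshold p ~ 1/n. Asymptotically E[X] ~ (c³/6)·n^{3(1−α)} = (3³/6)·n^{1.5} → ∞; triangles are abundant w.h.p.

E[X] ≈ 17362.759; in regime p = Θ(1/n^{1/2}) E[X] diverges (above the triangle threshold p ~ 1/n).


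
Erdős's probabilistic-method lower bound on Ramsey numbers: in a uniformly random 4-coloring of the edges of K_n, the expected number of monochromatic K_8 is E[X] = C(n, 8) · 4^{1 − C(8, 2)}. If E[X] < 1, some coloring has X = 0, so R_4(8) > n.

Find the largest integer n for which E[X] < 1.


We need C(n, 8) · 4^{1 − 28} < 1, i.e. C(n, 8) < 4^{28 − 1} = 18014398509481984.
Check values of n near the boundary:
  n = 403: C(403, 8) = 16090020602228430; 16090020602228430 < 18014398509481984? YES
  n = 404: C(404, 8) = 16415071523485570; 16415071523485570 < 18014398509481984? YES
  n = 405: C(405, 8) = 16745853821188050; 16745853821188050 < 18014398509481984? YES
  n = 406: C(406, 8) = 17082453897995850; 17082453897995850 < 18014398509481984? YES
  n = 407: C(407, 8) = 17424959239309050; 17424959239309050 < 18014398509481984? YES
  n = 408: C(408, 8) = 17773458424095231; 17773458424095231 < 18014398509481984? YES
  n = 409: C(409, 8) = 18128041135797879; 18128041135797879 < 18014398509481984? NO
  n = 410: C(410, 8) = 18488798173326195; 18488798173326195 < 18014398509481984? NO
  n = 411: C(411, 8) = 18855821462126715; 18855821462126715 < 18014398509481984? NO
The largest n with C(n, 8) < 18014398509481984 is n = 408 (where E[X] = 17773458424095231/18014398509481984 ≈ 0.987). Hence R_4(8) > 408, i.e. R_4(8) ≥ 409.

Largest n = 408; hence R_4(8) > 408.


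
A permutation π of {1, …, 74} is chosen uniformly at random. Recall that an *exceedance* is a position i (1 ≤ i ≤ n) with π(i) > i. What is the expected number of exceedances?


Write X = Σ_{i=1}^{74} X_i, where X_i = 1_{π(i) > i}.
For each fixed i, π(i) is uniform over {1, …, 74} (marginal of a uniform permutation), so P[π(i) > i] = (n − i)/n. Summing: Σ_{i=1}^{74} (n − i)/n = (0 + 1 + … + 73)/74 = 74(74 − 1)/(2·74) = (74 − 1)/2.
Hence E[X] = Σ_{i=1}^{74} (74 − i)/74 = 73/2 ≈ 36.500.

E[X] = 73/2 = 36.500.


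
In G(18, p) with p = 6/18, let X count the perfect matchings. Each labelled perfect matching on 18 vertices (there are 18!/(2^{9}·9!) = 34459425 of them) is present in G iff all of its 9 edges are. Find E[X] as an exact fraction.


K_18 has 18!/(2^{9}·9!) = 34459425 labelled perfect matchings.
For each such perfect matching H, let X_H = 1 if all 9 edges of H are present in G. Then P[X_H = 1] = p^{9} = (1/3)^{9} = 1/19683.
By linearity: E[X] = Σ_H E[X_H] = 34459425 · p^{9} = 34459425 · 1/19683 = 425425/243.
Numerically: E[X] ≈ 1.75e+03.

E[X] = 34459425 · (1/3)^{9} = 425425/243 ≈ 1.75e+03.


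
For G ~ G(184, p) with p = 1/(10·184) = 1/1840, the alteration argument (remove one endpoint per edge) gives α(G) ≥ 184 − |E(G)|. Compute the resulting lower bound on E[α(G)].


E[|E(G)|] = C(184, 2)·p = 16836 · (1/1840) = 183/20.
E[α(G)] ≥ n − E[|E(G)|] = 184 − 183/20 = 3497/20.
Numerically: ≈ 174.8500.
(This is only a lower bound; the true E[α(G)] may be larger.)

E[α(G)] ≥ 3497/20 ≈ 174.8500.


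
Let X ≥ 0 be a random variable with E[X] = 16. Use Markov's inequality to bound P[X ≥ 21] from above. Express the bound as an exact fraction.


μ = E[X] = 16, a = 21.
Markov: P[X ≥ 21] ≤ μ/a = (16)/21 = 16/21.
Numerically: ≈ 0.76190.
(Since a = 21 > μ = 16.00000, the bound 16/21 is < 1 and informative.)

P[X ≥ 21] ≤ 16/21 ≈ 0.76190.


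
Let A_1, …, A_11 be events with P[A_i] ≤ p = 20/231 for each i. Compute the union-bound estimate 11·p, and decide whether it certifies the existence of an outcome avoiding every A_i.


Union bound: P[∪_{i=1}^{11} A_i] ≤ Σ_i P[A_i] ≤ 11·p = 11·(20/231) = 20/21.
Numerically: 20/21 ≈ 0.9523810.
Is 20/21 < 1? YES.
Since P[∪ A_i] ≤ 20/21 < 1, the complement has P[∩ A_i^c] ≥ 1 − 20/21 = 1/21 > 0, so some outcome avoids every A_i.

11·p = 20/21 ≈ 0.9523810; existence CERTIFIED by the union bound.


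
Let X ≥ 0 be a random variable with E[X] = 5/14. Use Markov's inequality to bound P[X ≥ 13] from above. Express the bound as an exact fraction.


μ = E[X] = 5/14, a = 13.
Markov: P[X ≥ 13] ≤ μ/a = (5/14)/13 = 5/182.
Numerically: ≈ 0.027.
(Since a = 13 > μ = 0.357, the bound 5/182 is < 1 and informative.)

P[X ≥ 13] ≤ 5/182 ≈ 0.027.


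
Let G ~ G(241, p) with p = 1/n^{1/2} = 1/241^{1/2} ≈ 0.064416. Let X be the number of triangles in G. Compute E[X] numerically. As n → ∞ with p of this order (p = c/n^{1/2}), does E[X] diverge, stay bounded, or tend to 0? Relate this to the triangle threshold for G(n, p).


Number of potential triangles: C(241, 3) = 2303960.
Each occurs with probability p³ ≈ (0.064416)³ ≈ 2.6728491e-04.
By linearity: E[X] = C(241, 3)·p³ ≈ 2303960 · 2.6728491e-04 ≈ 615.81373.
Since α = 1/2 < 1, p = c/n^{1/2} ≫ 1/n is above the triangle threshold p ~ 1/n. Asymptotically E[X] ~ (c³/6)·n^{3(1−α)} = (1³/6)·n^{1.5} → ∞; triangles are abundant w.h.p.

E[X] ≈ 615.81373; in regime p = Θ(1/n^{1/2}) E[X] diverges (above the triangle threshold p ~ 1/n).


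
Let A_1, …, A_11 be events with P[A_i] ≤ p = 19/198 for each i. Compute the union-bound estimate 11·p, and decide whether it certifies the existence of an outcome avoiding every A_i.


Union bound: P[∪_{i=1}^{11} A_i] ≤ Σ_i P[A_i] ≤ 11·p = 11·(19/198) = 19/18.
Numerically: 19/18 ≈ 1.056.
Is 19/18 < 1? NO.
Since the bound 19/18 is ≥ 1, the union bound is uninformative here; it does NOT by itself certify existence.

11·p = 19/18 ≈ 1.056; existence NOT certified by the union bound.


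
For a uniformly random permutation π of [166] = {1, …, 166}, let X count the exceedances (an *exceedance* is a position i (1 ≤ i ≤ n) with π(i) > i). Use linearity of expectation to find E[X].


Write X = Σ_{i=1}^{166} X_i, where X_i = 1_{π(i) > i}.
For each fixed i, π(i) is uniform over {1, …, 166} (marginal of a uniform permutation), so P[π(i) > i] = (n − i)/n. Summing: Σ_{i=1}^{166} (n − i)/n = (0 + 1 + … + 165)/166 = 166(166 − 1)/(2·166) = (166 − 1)/2.
Hence E[X] = Σ_{i=1}^{166} (166 − i)/166 = 165/2 ≈ 82.500000.

E[X] = 165/2 = 82.500000.


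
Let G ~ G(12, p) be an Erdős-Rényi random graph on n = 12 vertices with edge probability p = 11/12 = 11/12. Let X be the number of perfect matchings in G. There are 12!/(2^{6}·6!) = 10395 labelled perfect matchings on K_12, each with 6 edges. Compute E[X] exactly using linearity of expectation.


K_12 has 12!/(2^{6}·6!) = 10395 labelled perfect matchings.
For each such perfect matching H, let X_H = 1 if all 6 edges of H are present in G. Then P[X_H = 1] = p^{6} = (11/12)^{6} = 1771561/2985984.
Summing the indicators: E[X] = Σ_H E[X_H] = 10395 · p^{6} = 10395 · 1771561/2985984 = 682050985/110592.
Numerically: E[X] ≈ 6167.3.

E[X] = 10395 · (11/12)^{6} = 682050985/110592 ≈ 6167.3.


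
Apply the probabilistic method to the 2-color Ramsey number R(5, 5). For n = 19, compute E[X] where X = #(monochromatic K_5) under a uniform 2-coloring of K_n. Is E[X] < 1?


E[X] = C(19, 5) · 2^{1 − 10} = 11628 · 2^{−9} = 11628/512.
As a reduced fraction: E[X] = 2907/128 ≈ 22.710938.
Is E[X] < 1? NO.
Since E[X] ≥ 1, the first-moment bound is inconclusive at n = 19; it does NOT by itself certify R(5, 5) > 19.

E[X] = 2907/128 ≈ 22.710938; E[X] ≥ 1; first-moment method inconclusive here.


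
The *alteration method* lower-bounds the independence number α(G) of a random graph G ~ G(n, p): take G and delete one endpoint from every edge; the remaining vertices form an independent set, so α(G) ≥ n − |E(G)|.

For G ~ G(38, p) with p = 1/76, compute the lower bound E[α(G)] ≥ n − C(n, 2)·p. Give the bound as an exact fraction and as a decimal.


E[|E(G)|] = C(38, 2)·p = 703 · (1/76) = 37/4.
E[α(G)] ≥ n − E[|E(G)|] = 38 − 37/4 = 115/4.
Numerically: ≈ 28.750000.
(This is only a lower bound; the true E[α(G)] may be larger.)

E[α(G)] ≥ 115/4 ≈ 28.750000.


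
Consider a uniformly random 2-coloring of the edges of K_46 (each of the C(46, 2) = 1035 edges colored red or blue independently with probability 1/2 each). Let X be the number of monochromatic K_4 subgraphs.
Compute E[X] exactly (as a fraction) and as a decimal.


Let X = Σ_S X_S over the C(46, 4) = 163185 subsets S of size 4, where X_S = 1 if the K_4 on S is monochromatic.
For a fixed S, the K_4 on S has C(4, 2) = 6 edges. P[all 6 edges red] = (1/2)^6, and likewise for blue, so P[monochromatic] = 2·(1/2)^6 = 2^{1 − 6} = 1/32.
By linearity: E[X] = C(46, 4) · 2^{1 − 6} = 163185 · 1/32 = 163185/32.
Numerically: E[X] ≈ 5099.53125.

E[X] = C(46,4)·2^(1−C(4,2)) = 163185/32 ≈ 5099.53125.


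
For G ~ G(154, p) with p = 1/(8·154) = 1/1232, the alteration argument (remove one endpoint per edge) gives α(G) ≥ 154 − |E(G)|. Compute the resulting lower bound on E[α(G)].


E[|E(G)|] = C(154, 2)·p = 11781 · (1/1232) = 153/16.
E[α(G)] ≥ n − E[|E(G)|] = 154 − 153/16 = 2311/16.
Numerically: ≈ 144.438.
(This is only a lower bound; the true E[α(G)] may be larger.)

E[α(G)] ≥ 2311/16 ≈ 144.438.


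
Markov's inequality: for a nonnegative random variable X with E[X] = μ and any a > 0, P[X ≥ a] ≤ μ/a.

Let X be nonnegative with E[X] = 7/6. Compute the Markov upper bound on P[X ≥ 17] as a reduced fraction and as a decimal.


μ = E[X] = 7/6, a = 17.
Markov: P[X ≥ 17] ≤ μ/a = (7/6)/17 = 7/102.
Numerically: ≈ 0.069.
(Since a = 17 > μ = 1.167, the bound 7/102 is < 1 and informative.)

P[X ≥ 17] ≤ 7/102 ≈ 0.069.


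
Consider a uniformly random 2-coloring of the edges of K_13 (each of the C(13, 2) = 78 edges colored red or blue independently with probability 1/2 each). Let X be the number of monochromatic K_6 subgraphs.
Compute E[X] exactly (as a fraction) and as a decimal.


Let X = Σ_S X_S over the C(13, 6) = 1716 subsets S of size 6, where X_S = 1 if the K_6 on S is monochromatic.
For a fixed S, the K_6 on S has C(6, 2) = 15 edges. P[all 15 edges red] = (1/2)^15, and likewise for blue, so P[monochromatic] = 2·(1/2)^15 = 2^{1 − 15} = 1/16384.
Summing: E[X] = C(13, 6) · 2^{1 − 15} = 1716 · 1/16384 = 429/4096.
Numerically: E[X] ≈ 0.105.

E[X] = C(13,6)·2^(1−C(6,2)) = 429/4096 ≈ 0.105.


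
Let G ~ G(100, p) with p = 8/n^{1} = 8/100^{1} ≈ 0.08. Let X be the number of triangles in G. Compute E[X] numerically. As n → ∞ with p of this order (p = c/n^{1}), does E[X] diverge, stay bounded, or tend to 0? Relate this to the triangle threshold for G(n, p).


Number of potential triangles: C(100, 3) = 161700.
Each occurs with probability p³ ≈ (0.08)³ ≈ 5.1200000e-04.
By linearity: E[X] = C(100, 3)·p³ ≈ 161700 · 5.1200000e-04 ≈ 82.79040.
Here α = 1, so p = 8/n is exactly at the triangle threshold p ~ 1/n. Asymptotically E[X] → c³/6 = 8³/6 = 256/3 ≈ 85.33333, a bounded constant. In this regime the triangle count is asymptotically Poisson(c³/6).

E[X] ≈ 82.79040; in regime p = Θ(1/n^{1}) E[X] stays bounded (at the triangle threshold p ~ 1/n).


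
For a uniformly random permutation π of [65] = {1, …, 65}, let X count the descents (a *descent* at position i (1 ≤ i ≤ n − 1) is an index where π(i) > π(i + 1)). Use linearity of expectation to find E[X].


Write X = Σ X_I over i = 1, …, 64, with X_I the indicator of one descent.
There are 64 indicators.
For each fixed i, the pair (π(i), π(i+1)) is a uniformly random ordered pair of distinct values from {1, …, 65}; by symmetry P[π(i) > π(i+1)] = 1/2.
By linearity: E[X] = 64 · (1/2) = (65 − 1) · (1/2) = 32 ≈ 32.00000.

E[X] = 32 = 32.00000.


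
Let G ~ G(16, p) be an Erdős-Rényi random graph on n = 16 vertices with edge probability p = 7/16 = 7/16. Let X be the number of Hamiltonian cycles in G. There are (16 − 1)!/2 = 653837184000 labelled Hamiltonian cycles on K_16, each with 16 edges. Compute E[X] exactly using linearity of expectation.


K_16 has (16 − 1)!/2 = 653837184000 labelled Hamiltonian cycles.
For each such Hamiltonian cycle H, let X_H = 1 if all 16 edges of H are present in G. Then P[X_H = 1] = p^{16} = (7/16)^{16} = 33232930569601/18446744073709551616.
By linearity: E[X] = Σ_H E[X_H] = 653837184000 · p^{16} = 653837184000 · 33232930569601/18446744073709551616 = 21219654042671322112875/18014398509481984.
Numerically: E[X] ≈ 1.178e+06.

E[X] = 653837184000 · (7/16)^{16} = 21219654042671322112875/18014398509481984 ≈ 1.178e+06.


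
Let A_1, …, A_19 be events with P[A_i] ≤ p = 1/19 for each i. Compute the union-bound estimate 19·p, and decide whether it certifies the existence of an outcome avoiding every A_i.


Union bound: P[∪_{i=1}^{19} A_i] ≤ Σ_i P[A_i] ≤ 19·p = 19·(1/19) = 1.
Numerically: 1 ≈ 1.00000.
Is 1 < 1? NO.
Since the bound 1 is ≥ 1, the union bound is uninformative here; it does NOT by itself certify existence.

19·p = 1 ≈ 1.00000; existence NOT certified by the union bound.


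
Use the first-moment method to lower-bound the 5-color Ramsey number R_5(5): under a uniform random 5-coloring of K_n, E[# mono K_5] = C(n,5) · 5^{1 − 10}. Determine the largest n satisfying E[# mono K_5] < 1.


We need C(n, 5) · 5^{1 − 10} < 1, i.e. C(n, 5) < 5^{10 − 1} = 1953125.
Check values of n near the boundary:
  n = 43: C(43, 5) = 962598; 962598 < 1953125? YES
  n = 44: C(44, 5) = 1086008; 1086008 < 1953125? YES
  n = 45: C(45, 5) = 1221759; 1221759 < 1953125? YES
  n = 46: C(46, 5) = 1370754; 1370754 < 1953125? YES
  n = 47: C(47, 5) = 1533939; 1533939 < 1953125? YES
  n = 48: C(48, 5) = 1712304; 1712304 < 1953125? YES
  n = 49: C(49, 5) = 1906884; 1906884 < 1953125? YES
  n = 50: C(50, 5) = 2118760; 2118760 < 1953125? NO
  n = 51: C(51, 5) = 2349060; 2349060 < 1953125? NO
  n = 52: C(52, 5) = 2598960; 2598960 < 1953125? NO
The largest n with C(n, 5) < 1953125 is n = 49 (where E[X] = 1906884/1953125 ≈ 0.9763246). Hence R_5(5) > 49, i.e. R_5(5) ≥ 50.

Largest n = 49; hence R_5(5) > 49.


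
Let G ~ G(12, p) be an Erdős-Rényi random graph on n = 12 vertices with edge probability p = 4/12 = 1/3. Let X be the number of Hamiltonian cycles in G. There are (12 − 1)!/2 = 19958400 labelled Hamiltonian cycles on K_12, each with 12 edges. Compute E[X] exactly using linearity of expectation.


K_12 has (12 − 1)!/2 = 19958400 labelled Hamiltonian cycles.
For each such Hamiltonian cycle H, let X_H = 1 if all 12 edges of H are present in G. Then P[X_H = 1] = p^{12} = (1/3)^{12} = 1/531441.
By linearity of expectation: E[X] = Σ_H E[X_H] = 19958400 · p^{12} = 19958400 · 1/531441 = 246400/6561.
Numerically: E[X] ≈ 37.56.

E[X] = 19958400 · (1/3)^{12} = 246400/6561 ≈ 37.56.


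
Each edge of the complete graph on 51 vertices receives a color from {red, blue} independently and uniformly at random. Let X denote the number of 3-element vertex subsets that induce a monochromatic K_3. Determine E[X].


Let X = Σ_S X_S over the C(51, 3) = 20825 subsets S of size 3, where X_S = 1 if the K_3 on S is monochromatic.
For a fixed S, the K_3 on S has C(3, 2) = 3 edges. P[all 3 edges red] = (1/2)^3, and likewise for blue, so P[monochromatic] = 2·(1/2)^3 = 2^{1 − 3} = 1/4.
By linearity: E[X] = C(51, 3) · 2^{1 − 3} = 20825 · 1/4 = 20825/4.
Numerically: E[X] ≈ 5206.25000.

E[X] = C(51,3)·2^(1−C(3,2)) = 20825/4 ≈ 5206.25000.


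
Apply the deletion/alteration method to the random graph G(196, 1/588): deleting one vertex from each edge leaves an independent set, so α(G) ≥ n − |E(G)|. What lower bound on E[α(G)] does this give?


E[|E(G)|] = C(196, 2)·p = 19110 · (1/588) = 65/2.
E[α(G)] ≥ n − E[|E(G)|] = 196 − 65/2 = 327/2.
Numerically: ≈ 163.500000.
(This is only a lower bound; the true E[α(G)] may be larger.)

E[α(G)] ≥ 327/2 ≈ 163.500000.


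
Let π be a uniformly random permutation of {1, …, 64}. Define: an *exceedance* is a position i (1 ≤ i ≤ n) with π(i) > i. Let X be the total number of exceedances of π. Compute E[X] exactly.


Write X = Σ_{i=1}^{64} X_i, where X_i = 1_{π(i) > i}.
For each fixed i, π(i) is uniform over {1, …, 64} (marginal of a uniform permutation), so P[π(i) > i] = (n − i)/n. Summing: Σ_{i=1}^{64} (n − i)/n = (0 + 1 + … + 63)/64 = 64(64 − 1)/(2·64) = (64 − 1)/2.
Hence E[X] = Σ_{i=1}^{64} (64 − i)/64 = 63/2 ≈ 31.5000.

E[X] = 63/2 = 31.5000.


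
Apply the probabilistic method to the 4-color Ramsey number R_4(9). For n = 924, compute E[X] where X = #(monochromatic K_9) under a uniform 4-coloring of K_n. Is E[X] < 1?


E[X] = C(924, 9) · 4^{1 − 36} = 1301104023557231577684 · 4^{−35} = 1301104023557231577684/1180591620717411303424.
As a reduced fraction: E[X] = 325276005889307894421/295147905179352825856 ≈ 1.1021.
Is E[X] < 1? NO.
Since E[X] ≥ 1, the first-moment bound is inconclusive at n = 924; it does NOT by itself certify R_4(9) > 924.

E[X] = 325276005889307894421/295147905179352825856 ≈ 1.1021; E[X] ≥ 1; first-moment method inconclusive here.


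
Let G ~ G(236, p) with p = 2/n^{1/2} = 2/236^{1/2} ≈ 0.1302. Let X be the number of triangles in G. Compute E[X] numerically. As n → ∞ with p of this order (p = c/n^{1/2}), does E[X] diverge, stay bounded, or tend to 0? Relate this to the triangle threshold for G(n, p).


Number of potential triangles: C(236, 3) = 2162940.
Each occurs with probability p³ ≈ (0.1302)³ ≈ 2.206592e-03.
By linearity: E[X] = C(236, 3)·p³ ≈ 2162940 · 2.206592e-03 ≈ 4772.7255.
Since α = 1/2 < 1, p = c/n^{1/2} ≫ 1/n is above the triangle threshold p ~ 1/n. Asymptotically E[X] ~ (c³/6)·n^{3(1−α)} = (2³/6)·n^{1.5} → ∞; triangles are abundant w.h.p.

E[X] ≈ 4772.7255; in regime p = Θ(1/n^{1/2}) E[X] diverges (above the triangle threshold p ~ 1/n).


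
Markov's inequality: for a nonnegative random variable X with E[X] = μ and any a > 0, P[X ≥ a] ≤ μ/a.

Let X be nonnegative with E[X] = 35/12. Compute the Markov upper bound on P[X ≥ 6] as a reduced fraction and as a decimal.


μ = E[X] = 35/12, a = 6.
Markov: P[X ≥ 6] ≤ μ/a = (35/12)/6 = 35/72.
Numerically: ≈ 0.486111.
(Since a = 6 > μ = 2.916667, the bound 35/72 is < 1 and informative.)

P[X ≥ 6] ≤ 35/72 ≈ 0.486111.


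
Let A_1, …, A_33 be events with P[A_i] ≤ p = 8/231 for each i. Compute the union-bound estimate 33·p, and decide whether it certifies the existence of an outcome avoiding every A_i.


Union bound: P[∪_{i=1}^{33} A_i] ≤ Σ_i P[A_i] ≤ 33·p = 33·(8/231) = 8/7.
Numerically: 8/7 ≈ 1.1428571.
Is 8/7 < 1? NO.
Since the bound 8/7 is ≥ 1, the union bound is uninformative here; it does NOT by itself certify existence.

33·p = 8/7 ≈ 1.1428571; existence NOT certified by the union bound.


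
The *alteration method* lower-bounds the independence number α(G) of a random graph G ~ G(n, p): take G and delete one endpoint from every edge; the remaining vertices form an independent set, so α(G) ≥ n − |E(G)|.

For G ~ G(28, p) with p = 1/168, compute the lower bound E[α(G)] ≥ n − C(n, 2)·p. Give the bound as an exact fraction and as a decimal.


E[|E(G)|] = C(28, 2)·p = 378 · (1/168) = 9/4.
E[α(G)] ≥ n − E[|E(G)|] = 28 − 9/4 = 103/4.
Numerically: ≈ 25.75000.
(This is only a lower bound; the true E[α(G)] may be larger.)

E[α(G)] ≥ 103/4 ≈ 25.75000.


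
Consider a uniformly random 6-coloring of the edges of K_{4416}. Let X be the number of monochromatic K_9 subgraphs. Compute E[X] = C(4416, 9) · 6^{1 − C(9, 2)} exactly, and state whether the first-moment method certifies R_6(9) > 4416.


E[X] = C(4416, 9) · 6^{1 − 36} = 1745644609681318303205765440 · 6^{−35} = 1745644609681318303205765440/1719070799748422591028658176.
As a reduced fraction: E[X] = 27275697026270598487590085/26860481246069102984822784 ≈ 1.0154582.
Is E[X] < 1? NO.
Since E[X] ≥ 1, the first-moment bound is inconclusive at n = 4416; it does NOT by itself certify R_6(9) > 4416.

E[X] = 27275697026270598487590085/26860481246069102984822784 ≈ 1.0154582; E[X] ≥ 1; first-moment method inconclusive here.


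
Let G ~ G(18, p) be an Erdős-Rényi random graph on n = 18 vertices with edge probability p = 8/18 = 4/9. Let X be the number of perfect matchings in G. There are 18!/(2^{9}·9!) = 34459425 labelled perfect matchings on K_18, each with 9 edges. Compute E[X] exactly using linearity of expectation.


K_18 has 18!/(2^{9}·9!) = 34459425 labelled perfect matchings.
For each such perfect matching H, let X_H = 1 if all 9 edges of H are present in G. Then P[X_H = 1] = p^{9} = (4/9)^{9} = 262144/387420489.
By linearity of expectation: E[X] = Σ_H E[X_H] = 34459425 · p^{9} = 34459425 · 262144/387420489 = 111522611200/4782969.
Numerically: E[X] ≈ 2.33e+04.

E[X] = 34459425 · (4/9)^{9} = 111522611200/4782969 ≈ 2.33e+04.


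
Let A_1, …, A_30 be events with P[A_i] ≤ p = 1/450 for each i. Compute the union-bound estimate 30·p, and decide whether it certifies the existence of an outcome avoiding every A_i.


Union bound: P[∪_{i=1}^{30} A_i] ≤ Σ_i P[A_i] ≤ 30·p = 30·(1/450) = 1/15.
Numerically: 1/15 ≈ 0.0667.
Is 1/15 < 1? YES.
Since P[∪ A_i] ≤ 1/15 < 1, the complement has P[∩ A_i^c] ≥ 1 − 1/15 = 14/15 > 0, so some outcome avoids every A_i.

30·p = 1/15 ≈ 0.0667; existence CERTIFIED by the union bound.


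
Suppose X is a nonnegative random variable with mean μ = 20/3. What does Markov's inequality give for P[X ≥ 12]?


μ = E[X] = 20/3, a = 12.
Markov: P[X ≥ 12] ≤ μ/a = (20/3)/12 = 5/9.
Numerically: ≈ 0.556.
(Since a = 12 > μ = 6.667, the bound 5/9 is < 1 and informative.)

P[X ≥ 12] ≤ 5/9 ≈ 0.556.


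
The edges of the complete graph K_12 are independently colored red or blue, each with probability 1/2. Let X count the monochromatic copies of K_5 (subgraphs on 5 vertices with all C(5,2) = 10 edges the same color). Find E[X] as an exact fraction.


Let X = Σ_S X_S over the C(12, 5) = 792 subsets S of size 5, where X_S = 1 if the K_5 on S is monochromatic.
For a fixed S, the K_5 on S has C(5, 2) = 10 edges. P[all 10 edges red] = (1/2)^10, and likewise for blue, so P[monochromatic] = 2·(1/2)^10 = 2^{1 − 10} = 1/512.
By linearity of expectation: E[X] = C(12, 5) · 2^{1 − 10} = 792 · 1/512 = 99/64.
Numerically: E[X] ≈ 1.54688.

E[X] = C(12,5)·2^(1−C(5,2)) = 99/64 ≈ 1.54688.


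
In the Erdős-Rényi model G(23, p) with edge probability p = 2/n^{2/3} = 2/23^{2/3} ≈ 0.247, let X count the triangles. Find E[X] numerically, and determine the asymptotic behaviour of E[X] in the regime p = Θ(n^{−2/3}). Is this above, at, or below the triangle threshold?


Number of potential triangles: C(23, 3) = 1771.
Each occurs with probability p³ ≈ (0.247)³ ≈ 1.51229e-02.
By linearity: E[X] = C(23, 3)·p³ ≈ 1771 · 1.51229e-02 ≈ 26.783.
Since α = 2/3 < 1, p = c/n^{2/3} ≫ 1/n is above the triangle threshold p ~ 1/n. Asymptotically E[X] ~ (c³/6)·n^{3(1−α)} = (2³/6)·n^{1} → ∞; triangles are abundant w.h.p.

E[X] ≈ 26.783; in regime p = Θ(1/n^{2/3}) E[X] diverges (above the triangle threshold p ~ 1/n).


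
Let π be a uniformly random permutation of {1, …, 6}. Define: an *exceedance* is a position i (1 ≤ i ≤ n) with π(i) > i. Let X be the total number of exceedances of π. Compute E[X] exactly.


Write X = Σ_{i=1}^{6} X_i, where X_i = 1_{π(i) > i}.
For each fixed i, π(i) is uniform over {1, …, 6} (marginal of a uniform permutation), so P[π(i) > i] = (n − i)/n. Summing: Σ_{i=1}^{6} (n − i)/n = (0 + 1 + … + 5)/6 = 6(6 − 1)/(2·6) = (6 − 1)/2.
Hence E[X] = Σ_{i=1}^{6} (6 − i)/6 = 5/2 ≈ 2.500.

E[X] = 5/2 = 2.500.


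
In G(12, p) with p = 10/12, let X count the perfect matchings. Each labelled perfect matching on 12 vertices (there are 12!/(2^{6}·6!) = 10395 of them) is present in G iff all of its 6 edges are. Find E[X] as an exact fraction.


K_12 has 12!/(2^{6}·6!) = 10395 labelled perfect matchings.
For each such perfect matching H, let X_H = 1 if all 6 edges of H are present in G. Then P[X_H = 1] = p^{6} = (5/6)^{6} = 15625/46656.
By linearity of expectation: E[X] = Σ_H E[X_H] = 10395 · p^{6} = 10395 · 15625/46656 = 6015625/1728.
Numerically: E[X] ≈ 3481.

E[X] = 10395 · (5/6)^{6} = 6015625/1728 ≈ 3481.


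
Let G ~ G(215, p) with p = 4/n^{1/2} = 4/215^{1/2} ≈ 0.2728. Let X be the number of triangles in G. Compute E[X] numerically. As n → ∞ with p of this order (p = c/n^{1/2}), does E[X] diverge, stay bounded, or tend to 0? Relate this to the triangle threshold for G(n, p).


Number of potential triangles: C(215, 3) = 1633355.
Each occurs with probability p³ ≈ (0.2728)³ ≈ 2.0301227e-02.
By linearity: E[X] = C(215, 3)·p³ ≈ 1633355 · 2.0301227e-02 ≈ 33159.11038.
Since α = 1/2 < 1, p = c/n^{1/2} ≫ 1/n is above the triangle threshold p ~ 1/n. Asymptotically E[X] ~ (c³/6)·n^{3(1−α)} = (4³/6)·n^{1.5} → ∞; triangles are abundant w.h.p.

E[X] ≈ 33159.11038; in regime p = Θ(1/n^{1/2}) E[X] diverges (above the triangle threshold p ~ 1/n).


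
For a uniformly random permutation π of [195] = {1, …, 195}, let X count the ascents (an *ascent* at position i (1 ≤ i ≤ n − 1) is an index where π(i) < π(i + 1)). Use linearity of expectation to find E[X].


Write X = Σ X_I over i = 1, …, 194, with X_I the indicator of one ascent.
There are 194 indicators.
For each fixed i, the pair (π(i), π(i+1)) is a uniformly random ordered pair of distinct values from {1, …, 195}; by symmetry P[π(i) < π(i+1)] = 1/2.
By linearity: E[X] = 194 · (1/2) = (195 − 1) · (1/2) = 97 ≈ 97.0000.

E[X] = 97 = 97.0000.


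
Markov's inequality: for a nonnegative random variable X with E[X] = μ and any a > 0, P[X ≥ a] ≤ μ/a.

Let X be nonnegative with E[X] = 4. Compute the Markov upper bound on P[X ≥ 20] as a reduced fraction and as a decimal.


μ = E[X] = 4, a = 20.
Markov: P[X ≥ 20] ≤ μ/a = (4)/20 = 1/5.
Numerically: ≈ 0.200.
(Since a = 20 > μ = 4.000, the bound 1/5 is < 1 and informative.)

P[X ≥ 20] ≤ 1/5 ≈ 0.200.


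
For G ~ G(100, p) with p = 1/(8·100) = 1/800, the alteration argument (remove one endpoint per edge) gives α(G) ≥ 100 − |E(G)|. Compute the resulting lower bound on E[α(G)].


E[|E(G)|] = C(100, 2)·p = 4950 · (1/800) = 99/16.
E[α(G)] ≥ n − E[|E(G)|] = 100 − 99/16 = 1501/16.
Numerically: ≈ 93.812500.
(This is only a lower bound; the true E[α(G)] may be larger.)

E[α(G)] ≥ 1501/16 ≈ 93.812500.


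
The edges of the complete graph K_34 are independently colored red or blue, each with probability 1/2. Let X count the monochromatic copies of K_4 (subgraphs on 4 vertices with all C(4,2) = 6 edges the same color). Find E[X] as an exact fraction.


Let X = Σ_S X_S over the C(34, 4) = 46376 subsets S of size 4, where X_S = 1 if the K_4 on S is monochromatic.
For a fixed S, the K_4 on S has C(4, 2) = 6 edges. P[all 6 edges red] = (1/2)^6, and likewise for blue, so P[monochromatic] = 2·(1/2)^6 = 2^{1 − 6} = 1/32.
By linearity of expectation: E[X] = C(34, 4) · 2^{1 − 6} = 46376 · 1/32 = 5797/4.
Numerically: E[X] ≈ 1449.250.

E[X] = C(34,4)·2^(1−C(4,2)) = 5797/4 ≈ 1449.250.


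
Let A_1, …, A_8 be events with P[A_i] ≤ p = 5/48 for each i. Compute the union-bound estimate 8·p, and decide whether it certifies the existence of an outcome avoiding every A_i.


Union bound: P[∪_{i=1}^{8} A_i] ≤ Σ_i P[A_i] ≤ 8·p = 8·(5/48) = 5/6.
Numerically: 5/6 ≈ 0.83333.
Is 5/6 < 1? YES.
Since P[∪ A_i] ≤ 5/6 < 1, the complement has P[∩ A_i^c] ≥ 1 − 5/6 = 1/6 > 0, so some outcome avoids every A_i.

8·p = 5/6 ≈ 0.83333; existence CERTIFIED by the union bound.


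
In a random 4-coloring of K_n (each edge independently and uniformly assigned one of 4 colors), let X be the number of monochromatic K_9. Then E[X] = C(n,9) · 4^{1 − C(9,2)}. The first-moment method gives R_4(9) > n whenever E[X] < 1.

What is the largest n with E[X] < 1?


We need C(n, 9) · 4^{1 − 36} < 1, i.e. C(n, 9) < 4^{36 − 1} = 1180591620717411303424.
Check values of n near the boundary:
  n = 908: C(908, 9) = 1111058428637338083100; 1111058428637338083100 < 1180591620717411303424? YES
  n = 909: C(909, 9) = 1122169012923711463931; 1122169012923711463931 < 1180591620717411303424? YES
  n = 910: C(910, 9) = 1133378248346922788210; 1133378248346922788210 < 1180591620717411303424? YES
  n = 911: C(911, 9) = 1144686900492291197405; 1144686900492291197405 < 1180591620717411303424? YES
  n = 912: C(912, 9) = 1156095740032081475120; 1156095740032081475120 < 1180591620717411303424? YES
  n = 913: C(913, 9) = 1167605542753639808390; 1167605542753639808390 < 1180591620717411303424? YES
  n = 914: C(914, 9) = 1179217089587653905932; 1179217089587653905932 < 1180591620717411303424? YES
  n = 915: C(915, 9) = 1190931166636537885130; 1190931166636537885130 < 1180591620717411303424? NO
The largest n with C(n, 9) < 1180591620717411303424 is n = 914 (where E[X] = 294804272396913476483/295147905179352825856 ≈ 0.9988). Hence R_4(9) > 914, i.e. R_4(9) ≥ 915.

Largest n = 914; hence R_4(9) > 914.
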